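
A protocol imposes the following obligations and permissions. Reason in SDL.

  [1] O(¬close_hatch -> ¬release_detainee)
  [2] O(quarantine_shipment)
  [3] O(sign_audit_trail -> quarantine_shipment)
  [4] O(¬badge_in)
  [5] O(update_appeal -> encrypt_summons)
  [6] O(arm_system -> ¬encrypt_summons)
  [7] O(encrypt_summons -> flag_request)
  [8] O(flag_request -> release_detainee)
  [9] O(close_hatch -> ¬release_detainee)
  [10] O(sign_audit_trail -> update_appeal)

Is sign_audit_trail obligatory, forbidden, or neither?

Premises 9 and 1 are O(close_hatch -> ¬release_detainee) and O(¬close_hatch -> ¬release_detainee); every ideal world satisfies close_hatch or ¬close_hatch, so in either case ¬release_detainee holds — hence O(¬release_detainee).
Premise 8, O(flag_request -> release_detainee), contraposes to O(¬release_detainee -> ¬flag_request); with O(¬release_detainee) we get O(¬flag_request).
The contrapositive of premise 7 (O(encrypt_summons -> flag_request)) is O(¬flag_request -> ¬encrypt_summons), and O(¬flag_request) is already established, so O(¬encrypt_summons).
Premise 5, O(update_appeal -> encrypt_summons), contraposes to O(¬encrypt_summons -> ¬update_appeal); with O(¬encrypt_summons) we get O(¬update_appeal).
Premise 10 is O(sign_audit_trail -> update_appeal); contrapositively O(¬update_appeal -> ¬sign_audit_trail). Since O(¬update_appeal) holds, K gives O(¬sign_audit_trail).
Premises 2, 3, 4, 6 do not contribute to this derivation.
Thus O(¬sign_audit_trail), which is F(sign_audit_trail): sign_audit_trail is forbidden.

Forbidden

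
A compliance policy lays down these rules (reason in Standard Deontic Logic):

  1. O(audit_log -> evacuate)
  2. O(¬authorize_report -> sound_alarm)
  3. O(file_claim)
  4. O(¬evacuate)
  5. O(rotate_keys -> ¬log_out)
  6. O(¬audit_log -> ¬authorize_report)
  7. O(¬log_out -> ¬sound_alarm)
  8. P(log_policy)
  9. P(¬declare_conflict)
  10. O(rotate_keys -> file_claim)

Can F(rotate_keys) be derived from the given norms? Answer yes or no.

Premise 4 gives O(¬evacuate).
Premise 1, O(audit_log -> evacuate), contraposes to O(¬evacuate -> ¬audit_log); with O(¬evacuate) we get O(¬audit_log).
From O(¬audit_log) and premise 6, O(¬audit_log -> ¬authorize_report), we obtain O(¬authorize_report).
Applying K to premise 2 (O(¬authorize_report -> sound_alarm)) and O(¬authorize_report) yields O(sound_alarm).
The contrapositive of premise 7 (O(¬log_out -> ¬sound_alarm)) is O(sound_alarm -> log_out), and O(sound_alarm) is already established, so O(log_out).
Premise 5, O(rotate_keys -> ¬log_out), contraposes to O(log_out -> ¬rotate_keys); with O(log_out) we get O(¬rotate_keys).
Premises 3, 8, 9, 10 do not contribute to this derivation.
So O(¬rotate_keys) holds, i.e. F(rotate_keys). The claim follows.

Yes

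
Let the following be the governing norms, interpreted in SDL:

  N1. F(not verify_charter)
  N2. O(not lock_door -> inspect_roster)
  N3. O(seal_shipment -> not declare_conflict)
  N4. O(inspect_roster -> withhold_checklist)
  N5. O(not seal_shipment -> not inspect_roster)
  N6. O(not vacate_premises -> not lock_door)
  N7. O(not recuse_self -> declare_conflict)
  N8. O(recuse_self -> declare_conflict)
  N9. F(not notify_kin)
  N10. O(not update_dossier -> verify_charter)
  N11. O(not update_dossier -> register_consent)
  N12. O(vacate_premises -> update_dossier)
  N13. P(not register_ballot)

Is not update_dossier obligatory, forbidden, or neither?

Forbidden

Premises 7 and 8 cover both cases: O(not recuse_self -> declare_conflict) and O(recuse_self -> declare_conflict). Since not recuse_self ∨ recuse_self is a tautology, O(declare_conflict) follows.
Premise 3, O(seal_shipment -> not declare_conflict), contraposes to O(declare_conflict -> not seal_shipment); with O(declare_conflict) we get O(not seal_shipment).
Applying K to premise 5 (O(not seal_shipment -> not inspect_roster)) and O(not seal_shipment) yields O(not inspect_roster).
Premise 2, O(not lock_door -> inspect_roster), contraposes to O(not inspect_roster -> lock_door); with O(not inspect_roster) we get O(lock_door).
The contrapositive of premise 6 (O(not vacate_premises -> not lock_door)) is O(lock_door -> vacate_premises), and O(lock_door) is already established, so O(vacate_premises).
With premise 12, O(vacate_premises -> update_dossier), the K-axiom yields O(update_dossier).
Premises 1, 4, 9, 10, 11, 13 do not contribute to this derivation.
Thus O(update_dossier), which is F(not update_dossier): not update_dossier is forbidden.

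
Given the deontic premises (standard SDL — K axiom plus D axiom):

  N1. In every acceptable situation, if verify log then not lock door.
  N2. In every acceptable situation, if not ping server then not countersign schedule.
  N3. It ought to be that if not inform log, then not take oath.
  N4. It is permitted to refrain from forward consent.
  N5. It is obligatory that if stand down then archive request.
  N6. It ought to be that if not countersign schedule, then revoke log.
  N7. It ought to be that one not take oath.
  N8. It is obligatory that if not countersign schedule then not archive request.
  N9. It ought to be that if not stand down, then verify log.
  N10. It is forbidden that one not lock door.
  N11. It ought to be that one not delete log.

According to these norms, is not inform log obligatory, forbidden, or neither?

Premise 3 is O(¬inform_log → ¬take_oath); even if O(¬take_oath) held, inferring O(¬inform_log) would be affirming the consequent — invalid.
No premise or chain of K-axiom applications forces O(¬inform_log), and none forces O(inform_log). So ¬inform_log is neither obligatory nor forbidden under these norms.

Neither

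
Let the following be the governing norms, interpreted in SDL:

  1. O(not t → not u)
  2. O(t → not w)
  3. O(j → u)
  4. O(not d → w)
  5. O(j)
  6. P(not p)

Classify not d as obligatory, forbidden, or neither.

Forbidden

Premise 5 states O(j) outright.
Premise 3 is O(j → u); since O(j), deontic closure gives O(u).
Premise 1 is O(not t → not u); contrapositively O(u → t). Since O(u) holds, K gives O(t).
From O(t) and premise 2, O(t → not w), we obtain O(not w).
Premise 4 is O(not d → w); contrapositively O(not w → d). Since O(not w) holds, K gives O(d).
Premise 6 does not contribute to this derivation.
Thus O(d), which is F(not d): not d is forbidden.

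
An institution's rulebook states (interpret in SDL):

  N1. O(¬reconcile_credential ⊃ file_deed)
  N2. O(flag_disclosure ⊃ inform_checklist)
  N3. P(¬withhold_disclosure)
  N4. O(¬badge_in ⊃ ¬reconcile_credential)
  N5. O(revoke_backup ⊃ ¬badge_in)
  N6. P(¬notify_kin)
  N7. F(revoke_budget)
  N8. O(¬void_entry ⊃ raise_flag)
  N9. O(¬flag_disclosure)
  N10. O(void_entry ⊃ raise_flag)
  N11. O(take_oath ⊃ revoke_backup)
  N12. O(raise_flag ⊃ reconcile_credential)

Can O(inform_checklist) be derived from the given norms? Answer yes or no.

Premise 2 is O(flag_disclosure ⊃ inform_checklist), but O(flag_disclosure) is not derivable from the premises, so it does not yield O(inform_checklist).
No other premise forces O(inform_checklist). An ideal world satisfying every premise can still have inform_checklist false, so O(inform_checklist) is not derivable.

No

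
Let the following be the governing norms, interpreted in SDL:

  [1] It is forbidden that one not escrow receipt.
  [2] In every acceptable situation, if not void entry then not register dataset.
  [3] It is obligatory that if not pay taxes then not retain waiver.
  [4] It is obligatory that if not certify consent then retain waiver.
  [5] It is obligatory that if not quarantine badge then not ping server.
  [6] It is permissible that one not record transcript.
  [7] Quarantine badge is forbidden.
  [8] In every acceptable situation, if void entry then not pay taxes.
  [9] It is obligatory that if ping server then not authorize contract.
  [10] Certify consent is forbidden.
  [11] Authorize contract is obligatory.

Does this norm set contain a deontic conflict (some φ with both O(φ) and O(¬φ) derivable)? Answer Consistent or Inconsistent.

Consistent

Premise 9 is O(ping_server → ¬authorize_contract), but O(ping_server) is not derivable from the premises, so it does not yield O(¬authorize_contract).
So O(¬authorize_contract) is not derivable, and the apparent clash with O(authorize_contract) does not arise.
A world satisfying every obligation exists (e.g. authorize_contract=true, certify_consent=false, escrow_receipt=true, pay_taxes=true, ping_server=false, quarantine_badge=false, record_transcript=false, register_dataset=false, retain_waiver=true, void_entry=false); no atom is both obligatory and forbidden, so the set is consistent.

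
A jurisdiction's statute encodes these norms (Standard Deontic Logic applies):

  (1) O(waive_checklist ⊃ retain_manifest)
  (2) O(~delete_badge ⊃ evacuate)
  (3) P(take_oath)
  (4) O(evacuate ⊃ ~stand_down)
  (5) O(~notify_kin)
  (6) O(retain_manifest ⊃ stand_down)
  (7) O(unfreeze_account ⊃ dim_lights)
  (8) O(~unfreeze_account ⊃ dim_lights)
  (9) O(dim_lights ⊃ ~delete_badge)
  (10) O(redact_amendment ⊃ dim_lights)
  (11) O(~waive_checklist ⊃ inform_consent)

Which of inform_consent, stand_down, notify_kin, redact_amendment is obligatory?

inform_consent

By case analysis on ~unfreeze_account: premise 8 gives O(~unfreeze_account ⊃ dim_lights) and premise 7 gives O(unfreeze_account ⊃ dim_lights), so O(dim_lights) either way.
Applying K to premise 9 (O(dim_lights ⊃ ~delete_badge)) and O(dim_lights) yields O(~delete_badge).
With premise 2, O(~delete_badge ⊃ evacuate), the K-axiom yields O(evacuate).
Premise 4 is O(evacuate ⊃ ~stand_down); since O(evacuate), deontic closure gives O(~stand_down).
The contrapositive of premise 6 (O(retain_manifest ⊃ stand_down)) is O(~stand_down ⊃ ~retain_manifest), and O(~stand_down) is already established, so O(~retain_manifest).
The contrapositive of premise 1 (O(waive_checklist ⊃ retain_manifest)) is O(~retain_manifest ⊃ ~waive_checklist), and O(~retain_manifest) is already established, so O(~waive_checklist).
Applying K to premise 11 (O(~waive_checklist ⊃ inform_consent)) and O(~waive_checklist) yields O(inform_consent).
So O(inform_consent) holds — inform_consent is obligatory. None of the other listed options is made obligatory by any chain of premises.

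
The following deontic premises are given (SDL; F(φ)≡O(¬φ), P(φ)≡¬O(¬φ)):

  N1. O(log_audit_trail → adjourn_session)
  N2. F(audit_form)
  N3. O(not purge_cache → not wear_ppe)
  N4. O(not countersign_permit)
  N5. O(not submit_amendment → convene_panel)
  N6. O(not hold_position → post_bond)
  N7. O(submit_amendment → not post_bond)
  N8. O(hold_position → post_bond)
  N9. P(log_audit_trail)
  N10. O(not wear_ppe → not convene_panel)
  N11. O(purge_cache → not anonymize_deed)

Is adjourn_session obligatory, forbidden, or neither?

Premise 1 is O(log_audit_trail → adjourn_session), but O(log_audit_trail) is not derivable from the premises (the permission P(log_audit_trail) asserts only not O(not log_audit_trail), not O(log_audit_trail)), so it does not yield O(adjourn_session).
No premise or chain of K-axiom applications forces O(adjourn_session), and none forces O(not adjourn_session). So adjourn_session is neither obligatory nor forbidden under these norms.

Neither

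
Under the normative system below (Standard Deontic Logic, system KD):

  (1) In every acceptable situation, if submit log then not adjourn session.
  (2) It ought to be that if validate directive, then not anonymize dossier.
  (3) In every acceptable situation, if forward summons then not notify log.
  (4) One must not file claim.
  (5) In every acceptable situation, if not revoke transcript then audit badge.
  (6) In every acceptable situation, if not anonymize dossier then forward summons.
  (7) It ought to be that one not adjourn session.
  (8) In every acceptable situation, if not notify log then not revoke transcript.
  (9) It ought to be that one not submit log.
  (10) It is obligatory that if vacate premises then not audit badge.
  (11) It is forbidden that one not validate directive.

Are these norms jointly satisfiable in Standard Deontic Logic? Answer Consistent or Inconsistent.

Premise 1 is O(submit_log → ¬adjourn_session); even if O(¬adjourn_session) held, inferring O(submit_log) would be affirming the consequent — invalid.
So O(submit_log) is not derivable, and the apparent clash with O(¬submit_log) does not arise.
A world satisfying every obligation exists (e.g. adjourn_session=false, anonymize_dossier=false, audit_badge=true, file_claim=false, forward_summons=true, notify_log=false, revoke_transcript=false, submit_log=false, vacate_premises=false, validate_directive=true); no atom is both obligatory and forbidden, so the set is consistent.

Consistent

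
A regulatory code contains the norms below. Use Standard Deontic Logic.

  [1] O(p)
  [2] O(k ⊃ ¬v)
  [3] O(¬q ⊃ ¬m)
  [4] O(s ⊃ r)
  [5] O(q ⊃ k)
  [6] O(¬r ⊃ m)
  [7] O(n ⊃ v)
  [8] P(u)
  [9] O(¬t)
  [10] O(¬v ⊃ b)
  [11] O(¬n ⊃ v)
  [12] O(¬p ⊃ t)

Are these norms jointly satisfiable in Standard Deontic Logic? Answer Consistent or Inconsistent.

Consistent

Premise 12 is O(¬p ⊃ t), but O(¬p) is not derivable from the premises, so it does not yield O(t).
So O(t) is not derivable, and the apparent clash with O(¬t) does not arise.
A world satisfying every obligation exists (e.g. b=false, k=false, m=false, n=false, p=true, q=false, r=true, s=false, t=false, u=false, v=true); no atom is both obligatory and forbidden, so the set is consistent.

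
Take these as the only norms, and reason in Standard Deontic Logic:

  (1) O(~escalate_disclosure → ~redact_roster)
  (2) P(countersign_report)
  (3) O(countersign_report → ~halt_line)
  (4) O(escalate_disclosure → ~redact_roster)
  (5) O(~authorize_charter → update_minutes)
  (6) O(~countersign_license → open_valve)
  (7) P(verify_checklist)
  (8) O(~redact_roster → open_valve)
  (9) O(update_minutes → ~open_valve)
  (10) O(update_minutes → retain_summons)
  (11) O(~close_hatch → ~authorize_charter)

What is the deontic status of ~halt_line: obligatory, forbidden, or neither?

Premise 3 is O(countersign_report → ~halt_line), but O(countersign_report) is not derivable from the premises (the permission P(countersign_report) asserts only ~O(~countersign_report), not O(countersign_report)), so it does not yield O(~halt_line).
No premise or chain of K-axiom applications forces O(~halt_line), and none forces O(halt_line). So ~halt_line is neither obligatory nor forbidden under these norms.

Neither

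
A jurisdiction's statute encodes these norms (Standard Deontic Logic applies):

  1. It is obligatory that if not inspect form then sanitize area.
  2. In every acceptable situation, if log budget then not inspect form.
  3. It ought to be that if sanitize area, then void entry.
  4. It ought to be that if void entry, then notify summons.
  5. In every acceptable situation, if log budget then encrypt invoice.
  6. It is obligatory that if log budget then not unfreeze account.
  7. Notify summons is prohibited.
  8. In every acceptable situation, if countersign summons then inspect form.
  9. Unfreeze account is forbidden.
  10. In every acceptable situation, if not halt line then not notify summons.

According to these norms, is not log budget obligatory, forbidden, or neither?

F(notify_summons) at premise 7 means O(¬notify_summons).
Premise 4 is O(void_entry → notify_summons); contrapositively O(¬notify_summons → ¬void_entry). Since O(¬notify_summons) holds, K gives O(¬void_entry).
Premise 3, O(sanitize_area → void_entry), contraposes to O(¬void_entry → ¬sanitize_area); with O(¬void_entry) we get O(¬sanitize_area).
The contrapositive of premise 1 (O(¬inspect_form → sanitize_area)) is O(¬sanitize_area → inspect_form), and O(¬sanitize_area) is already established, so O(inspect_form).
Premise 2, O(log_budget → ¬inspect_form), contraposes to O(inspect_form → ¬log_budget); with O(inspect_form) we get O(¬log_budget).
Premises 5, 6, 8, 9, 10 do not contribute to this derivation.
Hence ¬log_budget is obligatory.

Obligatory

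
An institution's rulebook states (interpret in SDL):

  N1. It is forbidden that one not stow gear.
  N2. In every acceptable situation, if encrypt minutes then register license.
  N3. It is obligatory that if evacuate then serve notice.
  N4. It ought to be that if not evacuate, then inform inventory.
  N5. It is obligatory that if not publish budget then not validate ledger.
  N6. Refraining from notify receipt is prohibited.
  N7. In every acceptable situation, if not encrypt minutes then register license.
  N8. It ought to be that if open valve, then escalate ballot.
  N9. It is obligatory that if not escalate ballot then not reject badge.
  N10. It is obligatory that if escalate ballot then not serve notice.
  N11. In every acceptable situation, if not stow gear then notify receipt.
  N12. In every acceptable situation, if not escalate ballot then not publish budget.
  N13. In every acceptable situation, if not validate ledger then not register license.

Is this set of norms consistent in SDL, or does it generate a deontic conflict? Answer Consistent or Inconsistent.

Consistent

Premise 11 is O(¬stow_gear → notify_receipt); even if O(notify_receipt) held, inferring O(¬stow_gear) would be affirming the consequent — invalid.
So O(¬stow_gear) is not derivable, and the apparent clash with O(stow_gear) does not arise.
A world satisfying every obligation exists (e.g. encrypt_minutes=false, escalate_ballot=true, evacuate=false, inform_inventory=true, notify_receipt=true, open_valve=false, publish_budget=true, register_license=true, reject_badge=false, serve_notice=false, stow_gear=true, validate_ledger=true); no atom is both obligatory and forbidden, so the set is consistent.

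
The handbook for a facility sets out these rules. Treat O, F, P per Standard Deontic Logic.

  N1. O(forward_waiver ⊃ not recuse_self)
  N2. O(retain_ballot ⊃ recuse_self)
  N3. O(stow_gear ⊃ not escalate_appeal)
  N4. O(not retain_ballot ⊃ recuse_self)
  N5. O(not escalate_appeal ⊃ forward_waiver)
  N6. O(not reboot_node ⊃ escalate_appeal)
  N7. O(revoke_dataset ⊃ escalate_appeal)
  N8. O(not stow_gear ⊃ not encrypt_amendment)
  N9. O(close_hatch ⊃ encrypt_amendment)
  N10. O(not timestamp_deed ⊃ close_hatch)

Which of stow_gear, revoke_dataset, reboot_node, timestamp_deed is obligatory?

By case analysis on retain_ballot: premise 2 gives O(retain_ballot ⊃ recuse_self) and premise 4 gives O(not retain_ballot ⊃ recuse_self), so O(recuse_self) either way.
Premise 1 is O(forward_waiver ⊃ not recuse_self); contrapositively O(recuse_self ⊃ not forward_waiver). Since O(recuse_self) holds, K gives O(not forward_waiver).
The contrapositive of premise 5 (O(not escalate_appeal ⊃ forward_waiver)) is O(not forward_waiver ⊃ escalate_appeal), and O(not forward_waiver) is already established, so O(escalate_appeal).
Premise 3, O(stow_gear ⊃ not escalate_appeal), contraposes to O(escalate_appeal ⊃ not stow_gear); with O(escalate_appeal) we get O(not stow_gear).
From O(not stow_gear) and premise 8, O(not stow_gear ⊃ not encrypt_amendment), we obtain O(not encrypt_amendment).
Premise 9 is O(close_hatch ⊃ encrypt_amendment); contrapositively O(not encrypt_amendment ⊃ not close_hatch). Since O(not encrypt_amendment) holds, K gives O(not close_hatch).
Premise 10, O(not timestamp_deed ⊃ close_hatch), contraposes to O(not close_hatch ⊃ timestamp_deed); with O(not close_hatch) we get O(timestamp_deed).
So O(timestamp_deed) holds — timestamp_deed is obligatory. None of the other listed options is made obligatory by any chain of premises.

timestamp_deed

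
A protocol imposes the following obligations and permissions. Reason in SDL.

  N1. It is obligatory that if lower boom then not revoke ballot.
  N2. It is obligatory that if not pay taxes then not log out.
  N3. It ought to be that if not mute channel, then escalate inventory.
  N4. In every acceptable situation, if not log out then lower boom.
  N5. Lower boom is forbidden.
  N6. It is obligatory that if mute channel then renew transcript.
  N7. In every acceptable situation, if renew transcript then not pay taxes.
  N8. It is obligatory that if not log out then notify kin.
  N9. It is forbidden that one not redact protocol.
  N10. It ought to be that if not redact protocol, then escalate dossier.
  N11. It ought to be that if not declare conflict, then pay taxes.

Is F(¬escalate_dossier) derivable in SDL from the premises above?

Premise 10 is O(¬redact_protocol → escalate_dossier), but O(¬redact_protocol) is not derivable from the premises, so it does not yield O(escalate_dossier).
No other premise forces O(escalate_dossier). An ideal world satisfying every premise can still have ¬escalate_dossier true, so F(¬escalate_dossier) is not derivable.

No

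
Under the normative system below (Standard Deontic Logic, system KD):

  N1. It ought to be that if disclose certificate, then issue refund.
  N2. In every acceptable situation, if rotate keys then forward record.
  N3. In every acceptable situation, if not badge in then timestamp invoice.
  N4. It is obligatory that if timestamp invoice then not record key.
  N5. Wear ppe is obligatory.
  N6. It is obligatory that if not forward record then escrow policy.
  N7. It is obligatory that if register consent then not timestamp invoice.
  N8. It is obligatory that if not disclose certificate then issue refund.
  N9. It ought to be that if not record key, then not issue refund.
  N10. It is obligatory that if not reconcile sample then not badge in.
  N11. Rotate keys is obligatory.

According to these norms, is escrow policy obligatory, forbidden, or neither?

Premise 6 is O(¬forward_record → escrow_policy), but O(¬forward_record) is not derivable from the premises, so it does not yield O(escrow_policy).
No premise or chain of K-axiom applications forces O(escrow_policy), and none forces O(¬escrow_policy). So escrow_policy is neither obligatory nor forbidden under these norms.

Neither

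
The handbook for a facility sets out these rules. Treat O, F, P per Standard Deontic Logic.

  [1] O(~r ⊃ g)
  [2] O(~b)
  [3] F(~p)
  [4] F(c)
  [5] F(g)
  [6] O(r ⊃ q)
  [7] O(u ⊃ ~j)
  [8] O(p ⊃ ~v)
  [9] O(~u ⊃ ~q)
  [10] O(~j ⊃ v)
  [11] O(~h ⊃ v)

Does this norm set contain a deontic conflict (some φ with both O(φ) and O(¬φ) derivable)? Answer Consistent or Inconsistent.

F(g) at premise 5 means O(~g).
Premise 1, O(~r ⊃ g), contraposes to O(~g ⊃ r); with O(~g) we get O(r).
With premise 6, O(r ⊃ q), the K-axiom yields O(q).
Premise 9 is O(~u ⊃ ~q); contrapositively O(q ⊃ u). Since O(q) holds, K gives O(u).
With premise 7, O(u ⊃ ~j), the K-axiom yields O(~j).
With premise 10, O(~j ⊃ v), the K-axiom yields O(v).
Premise 8 is O(p ⊃ ~v); contrapositively O(v ⊃ ~p). Since O(v) holds, K gives O(~p).
But premise 3, F(~p), means O(p).
We now have both O(~p) and O(p) — p is simultaneously obligatory and forbidden, violating the D-axiom.

Inconsistent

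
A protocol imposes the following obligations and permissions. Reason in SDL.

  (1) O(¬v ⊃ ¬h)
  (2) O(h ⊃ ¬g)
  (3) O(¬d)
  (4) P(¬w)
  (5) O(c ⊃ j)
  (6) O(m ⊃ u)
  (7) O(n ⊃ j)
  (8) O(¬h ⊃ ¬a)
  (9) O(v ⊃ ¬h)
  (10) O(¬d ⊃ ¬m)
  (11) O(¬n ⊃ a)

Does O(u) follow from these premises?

Premise 6 is O(m ⊃ u), but O(m) is not derivable from the premises, so it does not yield O(u).
No other premise forces O(u). An ideal world satisfying every premise can still have u false, so O(u) is not derivable.

No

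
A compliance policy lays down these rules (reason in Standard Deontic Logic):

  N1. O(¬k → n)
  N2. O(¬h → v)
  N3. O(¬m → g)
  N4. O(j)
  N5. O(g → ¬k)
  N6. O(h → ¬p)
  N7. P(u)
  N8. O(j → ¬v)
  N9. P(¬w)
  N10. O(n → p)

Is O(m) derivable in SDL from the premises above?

Yes

Premise 4 gives O(j).
From O(j) and premise 8, O(j → ¬v), we obtain O(¬v).
Premise 2, O(¬h → v), contraposes to O(¬v → h); with O(¬v) we get O(h).
Applying K to premise 6 (O(h → ¬p)) and O(h) yields O(¬p).
The contrapositive of premise 10 (O(n → p)) is O(¬p → ¬n), and O(¬p) is already established, so O(¬n).
The contrapositive of premise 1 (O(¬k → n)) is O(¬n → k), and O(¬n) is already established, so O(k).
Premise 5, O(g → ¬k), contraposes to O(k → ¬g); with O(k) we get O(¬g).
The contrapositive of premise 3 (O(¬m → g)) is O(¬g → m), and O(¬g) is already established, so O(m).
Premises 7, 9 do not contribute to this derivation.
So O(m) follows.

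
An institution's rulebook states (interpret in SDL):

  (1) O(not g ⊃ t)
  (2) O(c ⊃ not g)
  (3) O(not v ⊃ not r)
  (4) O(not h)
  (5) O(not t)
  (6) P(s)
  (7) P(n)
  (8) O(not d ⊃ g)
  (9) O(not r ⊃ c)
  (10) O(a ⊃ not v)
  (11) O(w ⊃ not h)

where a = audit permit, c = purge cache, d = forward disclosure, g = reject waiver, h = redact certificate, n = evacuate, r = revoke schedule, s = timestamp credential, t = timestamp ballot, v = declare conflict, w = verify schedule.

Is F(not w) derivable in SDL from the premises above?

Premise 11 is O(w ⊃ not h); even if O(not h) held, inferring O(w) would be affirming the consequent — invalid.
No other premise forces O(w). An ideal world satisfying every premise can still have not w true, so F(not w) is not derivable.

No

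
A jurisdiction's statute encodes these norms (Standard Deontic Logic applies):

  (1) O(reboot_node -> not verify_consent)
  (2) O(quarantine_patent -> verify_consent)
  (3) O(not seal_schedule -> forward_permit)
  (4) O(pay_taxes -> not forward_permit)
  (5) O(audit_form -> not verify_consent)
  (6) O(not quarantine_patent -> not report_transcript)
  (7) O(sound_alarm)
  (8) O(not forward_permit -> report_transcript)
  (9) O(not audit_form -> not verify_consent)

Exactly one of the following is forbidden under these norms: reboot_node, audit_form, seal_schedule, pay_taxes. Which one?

By case analysis on not audit_form: premise 9 gives O(not audit_form -> not verify_consent) and premise 5 gives O(audit_form -> not verify_consent), so O(not verify_consent) either way.
Premise 2 is O(quarantine_patent -> verify_consent); contrapositively O(not verify_consent -> not quarantine_patent). Since O(not verify_consent) holds, K gives O(not quarantine_patent).
Applying K to premise 6 (O(not quarantine_patent -> not report_transcript)) and O(not quarantine_patent) yields O(not report_transcript).
Premise 8, O(not forward_permit -> report_transcript), contraposes to O(not report_transcript -> forward_permit); with O(not report_transcript) we get O(forward_permit).
Premise 4 is O(pay_taxes -> not forward_permit); contrapositively O(forward_permit -> not pay_taxes). Since O(forward_permit) holds, K gives O(not pay_taxes).
So O(not pay_taxes) holds, i.e. pay_taxes is forbidden. None of the other listed options is forbidden under the premises.

pay_taxes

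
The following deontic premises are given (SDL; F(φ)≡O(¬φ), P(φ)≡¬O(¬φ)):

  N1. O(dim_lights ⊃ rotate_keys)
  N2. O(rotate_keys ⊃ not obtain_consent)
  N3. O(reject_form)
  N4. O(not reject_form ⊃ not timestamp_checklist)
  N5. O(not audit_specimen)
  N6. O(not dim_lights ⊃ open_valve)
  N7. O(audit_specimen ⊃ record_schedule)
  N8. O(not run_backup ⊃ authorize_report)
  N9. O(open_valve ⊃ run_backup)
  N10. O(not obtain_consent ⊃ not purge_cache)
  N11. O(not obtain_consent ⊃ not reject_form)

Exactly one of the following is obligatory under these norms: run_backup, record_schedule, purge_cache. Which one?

Premise 3 states O(reject_form) outright.
The contrapositive of premise 11 (O(not obtain_consent ⊃ not reject_form)) is O(reject_form ⊃ obtain_consent), and O(reject_form) is already established, so O(obtain_consent).
The contrapositive of premise 2 (O(rotate_keys ⊃ not obtain_consent)) is O(obtain_consent ⊃ not rotate_keys), and O(obtain_consent) is already established, so O(not rotate_keys).
Premise 1, O(dim_lights ⊃ rotate_keys), contraposes to O(not rotate_keys ⊃ not dim_lights); with O(not rotate_keys) we get O(not dim_lights).
Applying K to premise 6 (O(not dim_lights ⊃ open_valve)) and O(not dim_lights) yields O(open_valve).
From O(open_valve) and premise 9, O(open_valve ⊃ run_backup), we obtain O(run_backup).
So O(run_backup) holds — run_backup is obligatory. None of the other listed options is made obligatory by any chain of premises.

run_backup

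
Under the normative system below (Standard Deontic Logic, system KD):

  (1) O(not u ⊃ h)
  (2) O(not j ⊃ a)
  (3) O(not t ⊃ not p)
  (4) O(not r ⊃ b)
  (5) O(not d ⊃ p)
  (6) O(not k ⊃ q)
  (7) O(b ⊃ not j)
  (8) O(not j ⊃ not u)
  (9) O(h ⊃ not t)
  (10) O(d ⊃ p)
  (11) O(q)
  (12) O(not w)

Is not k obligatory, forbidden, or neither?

Neither

Premise 6 is O(not k ⊃ q); even if O(q) held, inferring O(not k) would be affirming the consequent — invalid.
No premise or chain of K-axiom applications forces O(not k), and none forces O(k). So not k is neither obligatory nor forbidden under these norms.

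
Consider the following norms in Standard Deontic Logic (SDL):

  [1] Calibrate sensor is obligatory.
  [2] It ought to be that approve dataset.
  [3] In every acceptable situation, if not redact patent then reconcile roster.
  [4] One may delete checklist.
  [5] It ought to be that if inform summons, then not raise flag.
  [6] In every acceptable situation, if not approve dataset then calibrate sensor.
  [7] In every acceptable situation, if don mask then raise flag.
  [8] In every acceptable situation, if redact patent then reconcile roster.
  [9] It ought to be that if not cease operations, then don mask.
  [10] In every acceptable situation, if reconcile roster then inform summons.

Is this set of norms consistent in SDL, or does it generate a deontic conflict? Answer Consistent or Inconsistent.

Consistent

Premise 6 is O(¬approve_dataset → calibrate_sensor); even if O(calibrate_sensor) held, inferring O(¬approve_dataset) would be affirming the consequent — invalid.
So O(¬approve_dataset) is not derivable, and the apparent clash with O(approve_dataset) does not arise.
A world satisfying every obligation exists (e.g. approve_dataset=true, calibrate_sensor=true, cease_operations=true, delete_checklist=false, don_mask=false, inform_summons=true, raise_flag=false, reconcile_roster=true, redact_patent=false); no atom is both obligatory and forbidden, so the set is consistent.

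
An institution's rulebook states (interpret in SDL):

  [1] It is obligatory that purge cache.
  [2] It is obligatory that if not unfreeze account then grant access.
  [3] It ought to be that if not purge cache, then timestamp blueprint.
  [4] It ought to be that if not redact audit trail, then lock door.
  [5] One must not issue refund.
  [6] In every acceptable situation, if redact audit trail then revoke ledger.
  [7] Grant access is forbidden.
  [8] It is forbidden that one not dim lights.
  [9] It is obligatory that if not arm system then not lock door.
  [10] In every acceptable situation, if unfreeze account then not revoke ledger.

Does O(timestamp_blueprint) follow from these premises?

No

Premise 3 is O(¬purge_cache → timestamp_blueprint), but O(¬purge_cache) is not derivable from the premises, so it does not yield O(timestamp_blueprint).
No other premise forces O(timestamp_blueprint). An ideal world satisfying every premise can still have timestamp_blueprint false, so O(timestamp_blueprint) is not derivable.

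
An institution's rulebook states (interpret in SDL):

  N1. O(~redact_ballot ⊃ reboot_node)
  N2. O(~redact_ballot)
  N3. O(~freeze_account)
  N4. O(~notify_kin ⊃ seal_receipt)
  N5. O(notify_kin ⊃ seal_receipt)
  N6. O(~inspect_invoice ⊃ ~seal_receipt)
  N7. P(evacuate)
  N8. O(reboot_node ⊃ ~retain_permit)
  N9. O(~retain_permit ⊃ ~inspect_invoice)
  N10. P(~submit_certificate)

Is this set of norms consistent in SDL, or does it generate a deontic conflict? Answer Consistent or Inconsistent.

Inconsistent

Premises 4 and 5 are O(~notify_kin ⊃ seal_receipt) and O(notify_kin ⊃ seal_receipt); every ideal world satisfies ~notify_kin or notify_kin, so in either case seal_receipt holds — hence O(seal_receipt).
The contrapositive of premise 6 (O(~inspect_invoice ⊃ ~seal_receipt)) is O(seal_receipt ⊃ inspect_invoice), and O(seal_receipt) is already established, so O(inspect_invoice).
Premise 9 is O(~retain_permit ⊃ ~inspect_invoice); contrapositively O(inspect_invoice ⊃ retain_permit). Since O(inspect_invoice) holds, K gives O(retain_permit).
The contrapositive of premise 8 (O(reboot_node ⊃ ~retain_permit)) is O(retain_permit ⊃ ~reboot_node), and O(retain_permit) is already established, so O(~reboot_node).
Premise 1 is O(~redact_ballot ⊃ reboot_node); contrapositively O(~reboot_node ⊃ redact_ballot). Since O(~reboot_node) holds, K gives O(redact_ballot).
Yet premise 2 states O(~redact_ballot).
We now have both O(redact_ballot) and O(~redact_ballot) — redact_ballot is simultaneously obligatory and forbidden, violating the D-axiom.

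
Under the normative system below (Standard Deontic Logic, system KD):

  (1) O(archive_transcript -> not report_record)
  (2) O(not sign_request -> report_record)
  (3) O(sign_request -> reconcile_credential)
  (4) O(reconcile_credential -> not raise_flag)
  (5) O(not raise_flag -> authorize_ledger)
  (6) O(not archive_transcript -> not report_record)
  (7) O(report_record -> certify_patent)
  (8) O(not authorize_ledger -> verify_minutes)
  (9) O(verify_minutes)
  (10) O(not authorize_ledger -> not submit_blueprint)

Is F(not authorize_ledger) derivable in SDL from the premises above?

Yes

Premises 1 and 6 cover both cases: O(archive_transcript -> not report_record) and O(not archive_transcript -> not report_record). Since archive_transcript ∨ not archive_transcript is a tautology, O(not report_record) follows.
Premise 2 is O(not sign_request -> report_record); contrapositively O(not report_record -> sign_request). Since O(not report_record) holds, K gives O(sign_request).
From O(sign_request) and premise 3, O(sign_request -> reconcile_credential), we obtain O(reconcile_credential).
Applying K to premise 4 (O(reconcile_credential -> not raise_flag)) and O(reconcile_credential) yields O(not raise_flag).
From O(not raise_flag) and premise 5, O(not raise_flag -> authorize_ledger), we obtain O(authorize_ledger).
Premises 7, 8, 9, 10 do not contribute to this derivation.
So O(authorize_ledger) holds, i.e. F(not authorize_ledger). The claim follows.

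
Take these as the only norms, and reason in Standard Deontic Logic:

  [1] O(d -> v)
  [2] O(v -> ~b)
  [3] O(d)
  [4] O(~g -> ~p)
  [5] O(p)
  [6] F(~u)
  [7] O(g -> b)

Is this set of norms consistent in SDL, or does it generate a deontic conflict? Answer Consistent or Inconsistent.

From premise 5 we have O(p).
The contrapositive of premise 4 (O(~g -> ~p)) is O(p -> g), and O(p) is already established, so O(g).
Applying K to premise 7 (O(g -> b)) and O(g) yields O(b).
Premise 2 is O(v -> ~b); contrapositively O(b -> ~v). Since O(b) holds, K gives O(~v).
The contrapositive of premise 1 (O(d -> v)) is O(~v -> ~d), and O(~v) is already established, so O(~d).
However, premise 3 gives O(d).
We now have both O(~d) and O(d) — d is simultaneously obligatory and forbidden, violating the D-axiom.

Inconsistent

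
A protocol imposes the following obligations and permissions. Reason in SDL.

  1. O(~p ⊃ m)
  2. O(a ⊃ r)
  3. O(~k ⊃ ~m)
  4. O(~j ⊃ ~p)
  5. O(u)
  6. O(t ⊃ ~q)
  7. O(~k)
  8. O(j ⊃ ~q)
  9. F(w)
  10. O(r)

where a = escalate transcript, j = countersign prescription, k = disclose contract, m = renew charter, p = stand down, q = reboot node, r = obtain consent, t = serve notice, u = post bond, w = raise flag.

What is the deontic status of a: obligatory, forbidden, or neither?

Neither

Premise 2 is O(a ⊃ r); even if O(r) held, inferring O(a) would be affirming the consequent — invalid.
No premise or chain of K-axiom applications forces O(a), and none forces O(~a). So a is neither obligatory nor forbidden under these norms.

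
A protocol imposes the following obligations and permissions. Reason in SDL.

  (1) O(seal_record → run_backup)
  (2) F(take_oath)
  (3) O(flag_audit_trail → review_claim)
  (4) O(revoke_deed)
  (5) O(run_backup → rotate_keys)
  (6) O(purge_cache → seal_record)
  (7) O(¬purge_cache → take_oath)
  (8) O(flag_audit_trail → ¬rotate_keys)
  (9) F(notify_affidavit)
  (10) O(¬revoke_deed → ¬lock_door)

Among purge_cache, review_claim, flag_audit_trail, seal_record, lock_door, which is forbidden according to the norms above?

flag_audit_trail

F(take_oath) at premise 2 means O(¬take_oath).
The contrapositive of premise 7 (O(¬purge_cache → take_oath)) is O(¬take_oath → purge_cache), and O(¬take_oath) is already established, so O(purge_cache).
With premise 6, O(purge_cache → seal_record), the K-axiom yields O(seal_record).
Premise 1 is O(seal_record → run_backup); since O(seal_record), deontic closure gives O(run_backup).
With premise 5, O(run_backup → rotate_keys), the K-axiom yields O(rotate_keys).
Premise 8 is O(flag_audit_trail → ¬rotate_keys); contrapositively O(rotate_keys → ¬flag_audit_trail). Since O(rotate_keys) holds, K gives O(¬flag_audit_trail).
So O(¬flag_audit_trail) holds, i.e. flag_audit_trail is forbidden. None of the other listed options is forbidden under the premises.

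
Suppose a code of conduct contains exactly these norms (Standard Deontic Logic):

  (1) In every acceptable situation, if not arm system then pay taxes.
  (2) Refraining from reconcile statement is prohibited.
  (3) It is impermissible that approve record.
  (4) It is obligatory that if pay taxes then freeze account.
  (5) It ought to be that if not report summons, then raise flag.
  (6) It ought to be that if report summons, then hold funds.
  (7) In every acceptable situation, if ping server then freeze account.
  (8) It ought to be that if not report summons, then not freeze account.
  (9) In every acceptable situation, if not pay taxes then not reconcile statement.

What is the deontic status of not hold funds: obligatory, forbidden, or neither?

F(¬reconcile_statement) at premise 2 means O(reconcile_statement).
Premise 9 is O(¬pay_taxes → ¬reconcile_statement); contrapositively O(reconcile_statement → pay_taxes). Since O(reconcile_statement) holds, K gives O(pay_taxes).
From O(pay_taxes) and premise 4, O(pay_taxes → freeze_account), we obtain O(freeze_account).
The contrapositive of premise 8 (O(¬report_summons → ¬freeze_account)) is O(freeze_account → report_summons), and O(freeze_account) is already established, so O(report_summons).
Premise 6 is O(report_summons → hold_funds); since O(report_summons), deontic closure gives O(hold_funds).
Premises 1, 3, 5, 7 do not contribute to this derivation.
Thus O(hold_funds), which is F(¬hold_funds): ¬hold_funds is forbidden.

Forbidden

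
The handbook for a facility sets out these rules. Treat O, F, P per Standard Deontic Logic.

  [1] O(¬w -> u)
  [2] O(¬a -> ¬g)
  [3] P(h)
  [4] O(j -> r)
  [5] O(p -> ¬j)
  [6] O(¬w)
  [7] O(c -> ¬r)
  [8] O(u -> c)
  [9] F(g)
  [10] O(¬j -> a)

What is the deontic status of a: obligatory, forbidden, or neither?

Premise 6 states O(¬w) outright.
Applying K to premise 1 (O(¬w -> u)) and O(¬w) yields O(u).
Premise 8 is O(u -> c); since O(u), deontic closure gives O(c).
From O(c) and premise 7, O(c -> ¬r), we obtain O(¬r).
Premise 4, O(j -> r), contraposes to O(¬r -> ¬j); with O(¬r) we get O(¬j).
With premise 10, O(¬j -> a), the K-axiom yields O(a).
Premises 2, 3, 5, 9 do not contribute to this derivation.
Hence a is obligatory.

Obligatory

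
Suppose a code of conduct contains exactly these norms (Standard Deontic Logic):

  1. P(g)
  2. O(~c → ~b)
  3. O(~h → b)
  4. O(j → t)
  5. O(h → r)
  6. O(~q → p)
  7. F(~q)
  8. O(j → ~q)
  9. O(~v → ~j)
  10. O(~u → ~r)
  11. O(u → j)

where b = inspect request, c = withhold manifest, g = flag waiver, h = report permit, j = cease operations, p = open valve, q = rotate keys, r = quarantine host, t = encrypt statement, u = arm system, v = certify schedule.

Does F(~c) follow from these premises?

Premise 7 is F(~q), i.e. O(q).
The contrapositive of premise 8 (O(j → ~q)) is O(q → ~j), and O(q) is already established, so O(~j).
Premise 11 is O(u → j); contrapositively O(~j → ~u). Since O(~j) holds, K gives O(~u).
With premise 10, O(~u → ~r), the K-axiom yields O(~r).
Premise 5 is O(h → r); contrapositively O(~r → ~h). Since O(~r) holds, K gives O(~h).
Applying K to premise 3 (O(~h → b)) and O(~h) yields O(b).
Premise 2, O(~c → ~b), contraposes to O(b → c); with O(b) we get O(c).
Premises 1, 4, 6, 9 do not contribute to this derivation.
So O(c) holds, i.e. F(~c). The claim follows.

Yes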